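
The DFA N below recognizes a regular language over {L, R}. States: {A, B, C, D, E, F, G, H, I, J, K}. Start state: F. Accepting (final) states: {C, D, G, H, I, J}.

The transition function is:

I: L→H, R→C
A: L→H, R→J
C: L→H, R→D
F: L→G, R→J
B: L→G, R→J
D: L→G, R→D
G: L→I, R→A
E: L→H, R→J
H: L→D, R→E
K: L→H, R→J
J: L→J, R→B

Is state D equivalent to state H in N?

States {K} cannot be reached from the start state, so discard them.
Start with accepting vs non-accepting: {C,D,G,H,I,J} | {A,B,E,F}.
Refine {C,D,G,H,I,J} on symbol R: members go to different blocks, giving {C,D,I} and {G,H,J}.
Split {G,H,J} by δ(·,L) → {G,H} and {J}.
The partition is now stable with 4 blocks: {C,D,I} | {A,B,E,F} | {G,H} | {J}.
D and H end up in different blocks, so they are distinguishable. For instance, the string 'R' is accepted from only D.

No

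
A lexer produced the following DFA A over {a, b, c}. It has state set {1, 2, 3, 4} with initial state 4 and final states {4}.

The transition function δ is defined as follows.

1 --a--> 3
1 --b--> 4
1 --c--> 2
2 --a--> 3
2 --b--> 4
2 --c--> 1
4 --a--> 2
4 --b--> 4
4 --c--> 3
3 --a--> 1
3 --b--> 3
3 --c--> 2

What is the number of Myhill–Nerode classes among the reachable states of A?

All states are reachable from the start state.
Start with accepting vs non-accepting: {4} | {1,2,3}.
Refine {1,2,3} on symbol b: members go to different blocks, giving {1,2} and {3}.
Stable partition: {4} | {1,2} | {3} — 3 equivalence classes.

3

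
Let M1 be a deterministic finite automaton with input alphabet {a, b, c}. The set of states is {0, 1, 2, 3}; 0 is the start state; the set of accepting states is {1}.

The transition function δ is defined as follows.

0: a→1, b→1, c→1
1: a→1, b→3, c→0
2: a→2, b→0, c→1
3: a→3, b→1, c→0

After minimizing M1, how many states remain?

3

Reachable states from the start: {0,1,3}. Unreachable: {2} — drop them.
P0 = {1} | {0,3}.
Split {0,3} by δ(·,a) → {0} and {3}.
Stable partition: {1} | {0} | {3} — 3 equivalence classes.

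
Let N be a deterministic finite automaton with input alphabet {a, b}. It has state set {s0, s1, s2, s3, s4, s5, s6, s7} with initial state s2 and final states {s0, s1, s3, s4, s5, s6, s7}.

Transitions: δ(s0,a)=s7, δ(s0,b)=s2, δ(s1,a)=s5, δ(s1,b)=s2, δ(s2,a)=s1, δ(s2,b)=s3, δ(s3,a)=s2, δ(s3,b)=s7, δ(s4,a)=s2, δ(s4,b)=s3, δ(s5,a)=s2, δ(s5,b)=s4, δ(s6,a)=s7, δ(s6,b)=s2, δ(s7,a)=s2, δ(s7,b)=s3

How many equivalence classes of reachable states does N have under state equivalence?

Reachable states from the start: {s1,s2,s3,s4,s5,s7}. Unreachable: {s0,s6} — drop them.
P0 = {s1,s3,s4,s5,s7} | {s2}.
On input a, block {s1,s3,s4,s5,s7} splits into {s3,s4,s5,s7} and {s1}.
Stable partition: {s3,s4,s5,s7} | {s2} | {s1} — 3 equivalence classes.

3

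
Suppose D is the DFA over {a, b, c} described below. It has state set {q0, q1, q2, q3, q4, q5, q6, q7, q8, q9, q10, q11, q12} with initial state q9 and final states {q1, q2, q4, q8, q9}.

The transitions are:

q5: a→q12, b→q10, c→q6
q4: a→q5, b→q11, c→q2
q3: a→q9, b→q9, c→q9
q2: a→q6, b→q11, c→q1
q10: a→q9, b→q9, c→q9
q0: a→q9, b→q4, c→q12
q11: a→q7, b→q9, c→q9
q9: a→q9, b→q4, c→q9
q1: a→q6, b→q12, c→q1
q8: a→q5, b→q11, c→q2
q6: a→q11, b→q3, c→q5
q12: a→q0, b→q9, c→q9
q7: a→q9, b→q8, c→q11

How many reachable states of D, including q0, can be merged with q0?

2

Every state is reachable, so we keep all 13.
P0 = {q1,q2,q4,q8,q9} | {q0,q3,q5,q6,q7,q10,q11,q12}.
On input a, block {q1,q2,q4,q8,q9} splits into {q1,q2,q4,q8} and {q9}.
Split {q0,q3,q5,q6,q7,q10,q11,q12} by δ(·,a) → {q0,q3,q7,q10} and {q5,q6,q11,q12}.
Refine {q0,q3,q7,q10} on symbol b: members go to different blocks, giving {q0,q7} and {q3,q10}.
Split {q5,q6,q11,q12} by δ(·,a) → {q5,q6} and {q11,q12}.
The partition is now stable with 6 blocks: {q1,q2,q4,q8} | {q0,q7} | {q9} | {q5,q6} | {q3,q10} | {q11,q12}.
State q0 belongs to the block {q0,q7}, which has 2 states.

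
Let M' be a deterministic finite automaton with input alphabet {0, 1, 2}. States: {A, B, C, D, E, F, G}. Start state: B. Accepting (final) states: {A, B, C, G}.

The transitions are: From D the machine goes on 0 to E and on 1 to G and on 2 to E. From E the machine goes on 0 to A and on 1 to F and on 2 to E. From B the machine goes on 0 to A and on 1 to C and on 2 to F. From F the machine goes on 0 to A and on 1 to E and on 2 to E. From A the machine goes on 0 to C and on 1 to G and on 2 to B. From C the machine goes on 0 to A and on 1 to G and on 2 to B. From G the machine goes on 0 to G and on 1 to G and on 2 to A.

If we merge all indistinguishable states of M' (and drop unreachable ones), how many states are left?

4

Reachable states from the start: {A,B,C,E,F,G}. Unreachable: {D} — drop them.
Start with accepting vs non-accepting: {A,B,C,G} | {E,F}.
Split {A,B,C,G} by δ(·,2) → {A,C,G} and {B}.
On input 2, block {A,C,G} splits into {A,C} and {G}.
Stable partition: {A,C} | {E,F} | {B} | {G} — 4 equivalence classes.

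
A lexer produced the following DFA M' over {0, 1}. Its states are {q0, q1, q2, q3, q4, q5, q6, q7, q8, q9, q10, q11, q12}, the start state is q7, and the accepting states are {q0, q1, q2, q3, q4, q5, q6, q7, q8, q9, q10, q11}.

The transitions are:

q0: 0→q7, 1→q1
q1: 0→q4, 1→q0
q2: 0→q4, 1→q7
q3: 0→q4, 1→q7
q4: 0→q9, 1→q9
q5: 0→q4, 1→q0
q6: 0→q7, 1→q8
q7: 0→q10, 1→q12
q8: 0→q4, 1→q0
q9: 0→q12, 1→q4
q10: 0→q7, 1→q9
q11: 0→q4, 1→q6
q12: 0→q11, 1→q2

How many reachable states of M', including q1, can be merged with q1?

3

Reachable states from the start: {q0,q1,q2,q4,q6,q7,q8,q9,q10,q11,q12}. Unreachable: {q3,q5} — drop them.
Initial partition by acceptance: {q0,q1,q2,q4,q6,q7,q8,q9,q10,q11} | {q12}.
On input 0, block {q0,q1,q2,q4,q6,q7,q8,q9,q10,q11} splits into {q0,q1,q2,q4,q6,q7,q8,q10,q11} and {q9}.
Refine {q0,q1,q2,q4,q6,q7,q8,q10,q11} on symbol 0: members go to different blocks, giving {q0,q1,q2,q6,q7,q8,q10,q11} and {q4}.
On input 0, block {q0,q1,q2,q6,q7,q8,q10,q11} splits into {q0,q6,q7,q10} and {q1,q2,q8,q11}.
Refine {q0,q6,q7,q10} on symbol 1: members go to different blocks, giving {q0,q6} and {q7} and {q10}.
On input 1, block {q1,q2,q8,q11} splits into {q1,q8,q11} and {q2}.
Stable partition: {q0,q6} | {q12} | {q9} | {q4} | {q1,q8,q11} | {q7} | {q10} | {q2} — 8 equivalence classes.
State q1 belongs to the block {q1,q8,q11}, which has 3 states.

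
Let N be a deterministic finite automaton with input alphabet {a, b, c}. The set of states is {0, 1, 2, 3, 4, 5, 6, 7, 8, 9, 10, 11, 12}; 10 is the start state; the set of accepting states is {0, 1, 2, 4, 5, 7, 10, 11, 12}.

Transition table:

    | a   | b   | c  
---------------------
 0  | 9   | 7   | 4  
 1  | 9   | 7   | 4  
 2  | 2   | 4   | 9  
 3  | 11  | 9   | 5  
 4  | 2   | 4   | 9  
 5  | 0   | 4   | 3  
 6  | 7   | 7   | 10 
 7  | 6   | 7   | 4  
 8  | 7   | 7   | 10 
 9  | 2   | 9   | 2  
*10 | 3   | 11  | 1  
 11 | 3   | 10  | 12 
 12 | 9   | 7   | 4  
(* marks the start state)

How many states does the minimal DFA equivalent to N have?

8

Reachable states from the start: {0,1,2,3,4,5,6,7,9,10,11,12}. Unreachable: {8} — drop them.
Initial partition by acceptance: {0,1,2,4,5,7,10,11,12} | {3,6,9}.
Refine {0,1,2,4,5,7,10,11,12} on symbol a: members go to different blocks, giving {0,1,7,10,11,12} and {2,4,5}.
On input c, block {0,1,7,10,11,12} splits into {0,1,7,12} and {10,11}.
Split {3,6,9} by δ(·,a) → {3} and {6} and {9}.
On input a, block {0,1,7,12} splits into {0,1,12} and {7}.
Refine {2,4,5} on symbol a: members go to different blocks, giving {2,4} and {5}.
Stable partition: {0,1,12} | {3} | {2,4} | {10,11} | {6} | {9} | {7} | {5} — 8 equivalence classes.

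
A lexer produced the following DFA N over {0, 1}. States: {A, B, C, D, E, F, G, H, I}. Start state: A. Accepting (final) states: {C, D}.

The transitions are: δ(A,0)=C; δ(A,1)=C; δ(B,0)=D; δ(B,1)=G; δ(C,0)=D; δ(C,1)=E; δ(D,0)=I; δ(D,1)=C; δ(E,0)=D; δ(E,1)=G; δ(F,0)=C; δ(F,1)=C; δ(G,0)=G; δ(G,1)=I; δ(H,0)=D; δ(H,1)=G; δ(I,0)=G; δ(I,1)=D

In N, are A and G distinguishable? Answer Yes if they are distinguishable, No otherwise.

Reachable states from the start: {A,C,D,E,G,I}. Unreachable: {B,F,H} — drop them.
Start with accepting vs non-accepting: {C,D} | {A,E,G,I}.
Split {C,D} by δ(·,0) → {C} and {D}.
Split {A,E,G,I} by δ(·,0) → {G,I} and {A} and {E}.
On input 1, block {G,I} splits into {G} and {I}.
Stable partition: {C} | {G} | {D} | {A} | {E} | {I} — 6 equivalence classes.
A and G end up in different blocks, so they are distinguishable. For instance, the string '0' is accepted from only A.

Yes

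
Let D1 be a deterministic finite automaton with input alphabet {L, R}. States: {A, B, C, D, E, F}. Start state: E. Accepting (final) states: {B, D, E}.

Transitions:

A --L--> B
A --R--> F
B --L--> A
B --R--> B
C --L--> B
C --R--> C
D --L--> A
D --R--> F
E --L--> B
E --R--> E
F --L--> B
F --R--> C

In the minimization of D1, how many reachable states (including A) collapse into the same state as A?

First remove the unreachable states {D}; 5 states remain.
Initial partition by acceptance: {B,E} | {A,C,F}.
Refine {B,E} on symbol L: members go to different blocks, giving {B} and {E}.
No further refinement is possible. Final partition (3 blocks): {B} | {A,C,F} | {E}.
The equivalence class containing A is {A,C,F}, of size 3.

3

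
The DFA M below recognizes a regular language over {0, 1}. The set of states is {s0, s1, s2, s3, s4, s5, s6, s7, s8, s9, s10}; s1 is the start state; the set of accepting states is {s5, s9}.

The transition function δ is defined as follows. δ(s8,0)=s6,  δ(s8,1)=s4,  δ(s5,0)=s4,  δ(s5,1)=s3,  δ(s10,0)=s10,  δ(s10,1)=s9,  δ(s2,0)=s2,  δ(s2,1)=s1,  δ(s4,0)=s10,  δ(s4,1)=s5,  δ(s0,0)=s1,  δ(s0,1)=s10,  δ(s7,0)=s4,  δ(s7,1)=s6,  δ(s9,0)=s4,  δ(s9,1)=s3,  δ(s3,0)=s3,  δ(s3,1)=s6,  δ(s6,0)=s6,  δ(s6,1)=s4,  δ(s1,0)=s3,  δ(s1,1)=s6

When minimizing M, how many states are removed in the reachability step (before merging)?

Starting at s1 and following transitions, the reachable set is {s1, s3, s4, s5, s6, s9, s10}. That leaves s0, s2, s7, s8 unreachable — 4 in total.

4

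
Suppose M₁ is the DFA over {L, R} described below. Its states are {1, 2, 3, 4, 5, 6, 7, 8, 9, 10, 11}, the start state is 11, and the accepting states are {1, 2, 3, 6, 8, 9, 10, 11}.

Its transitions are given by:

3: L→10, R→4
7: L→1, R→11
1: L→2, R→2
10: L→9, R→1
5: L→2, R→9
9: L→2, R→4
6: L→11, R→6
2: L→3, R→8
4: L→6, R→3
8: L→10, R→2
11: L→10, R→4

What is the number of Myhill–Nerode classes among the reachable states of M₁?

Reachable states from the start: {1,2,3,4,6,8,9,10,11}. Unreachable: {5,7} — drop them.
P0 = {1,2,3,6,8,9,10,11} | {4}.
Refine {1,2,3,6,8,9,10,11} on symbol R: members go to different blocks, giving {1,2,6,8,10} and {3,9,11}.
Split {1,2,6,8,10} by δ(·,L) → {2,6,10} and {1,8}.
On input R, block {2,6,10} splits into {2,10} and {6}.
Stable partition: {2,10} | {4} | {3,9,11} | {1,8} | {6} — 5 equivalence classes.

5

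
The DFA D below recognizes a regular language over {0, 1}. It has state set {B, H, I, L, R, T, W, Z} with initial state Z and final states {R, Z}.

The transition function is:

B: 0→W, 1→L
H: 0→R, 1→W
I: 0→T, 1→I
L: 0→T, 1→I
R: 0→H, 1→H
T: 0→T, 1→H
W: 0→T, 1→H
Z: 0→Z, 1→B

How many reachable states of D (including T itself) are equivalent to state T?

Every state is reachable, so we keep all 8.
P0 = {R,Z} | {B,H,I,L,T,W}.
On input 0, block {R,Z} splits into {Z} and {R}.
Split {B,H,I,L,T,W} by δ(·,0) → {B,I,L,T,W} and {H}.
Refine {B,I,L,T,W} on symbol 1: members go to different blocks, giving {B,I,L} and {T,W}.
The partition is now stable with 5 blocks: {Z} | {B,I,L} | {R} | {H} | {T,W}.
State T belongs to the block {T,W}, which has 2 states.

2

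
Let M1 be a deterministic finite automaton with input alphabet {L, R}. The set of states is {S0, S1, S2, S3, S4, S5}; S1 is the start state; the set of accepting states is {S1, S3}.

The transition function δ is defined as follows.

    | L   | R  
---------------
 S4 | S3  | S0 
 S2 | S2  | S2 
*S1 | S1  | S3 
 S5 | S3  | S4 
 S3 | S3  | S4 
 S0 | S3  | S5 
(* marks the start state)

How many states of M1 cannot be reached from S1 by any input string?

Starting at S1 and following transitions, the reachable set is {S0, S1, S3, S4, S5}. That leaves S2 unreachable — 1 in total.

1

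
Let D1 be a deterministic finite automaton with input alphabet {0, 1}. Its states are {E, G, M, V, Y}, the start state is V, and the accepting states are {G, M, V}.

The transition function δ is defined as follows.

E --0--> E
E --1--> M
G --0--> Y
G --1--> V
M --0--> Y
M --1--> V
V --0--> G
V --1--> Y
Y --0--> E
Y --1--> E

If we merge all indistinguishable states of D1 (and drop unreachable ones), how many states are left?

4

All states are reachable from the start state.
P0 = {G,M,V} | {E,Y}.
Split {G,M,V} by δ(·,0) → {G,M} and {V}.
On input 1, block {E,Y} splits into {Y} and {E}.
The partition is now stable with 4 blocks: {G,M} | {Y} | {V} | {E}.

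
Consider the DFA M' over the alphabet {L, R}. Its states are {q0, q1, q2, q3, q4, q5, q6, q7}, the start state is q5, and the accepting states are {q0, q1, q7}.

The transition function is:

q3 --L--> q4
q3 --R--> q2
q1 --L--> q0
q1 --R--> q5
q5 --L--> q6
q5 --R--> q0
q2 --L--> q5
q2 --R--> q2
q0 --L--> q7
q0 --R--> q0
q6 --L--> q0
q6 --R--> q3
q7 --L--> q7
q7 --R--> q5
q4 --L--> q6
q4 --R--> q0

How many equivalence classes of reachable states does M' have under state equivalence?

5

First remove the unreachable states {q1}; 7 states remain.
Initial partition by acceptance: {q0,q7} | {q2,q3,q4,q5,q6}.
Split {q0,q7} by δ(·,R) → {q0} and {q7}.
Split {q2,q3,q4,q5,q6} by δ(·,L) → {q2,q3,q4,q5} and {q6}.
On input L, block {q2,q3,q4,q5} splits into {q2,q3} and {q4,q5}.
No further refinement is possible. Final partition (5 blocks): {q0} | {q2,q3} | {q7} | {q6} | {q4,q5}.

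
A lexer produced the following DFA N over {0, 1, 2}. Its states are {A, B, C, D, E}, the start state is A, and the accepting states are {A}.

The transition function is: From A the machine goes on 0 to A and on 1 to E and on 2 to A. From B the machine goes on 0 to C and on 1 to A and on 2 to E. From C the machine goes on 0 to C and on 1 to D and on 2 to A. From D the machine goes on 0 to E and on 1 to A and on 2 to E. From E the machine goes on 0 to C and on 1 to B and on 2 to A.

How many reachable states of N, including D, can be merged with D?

2

All states are reachable from the start state.
Start with accepting vs non-accepting: {A} | {B,C,D,E}.
On input 1, block {B,C,D,E} splits into {B,D} and {C,E}.
The partition is now stable with 3 blocks: {A} | {B,D} | {C,E}.
State D belongs to the block {B,D}, which has 2 states.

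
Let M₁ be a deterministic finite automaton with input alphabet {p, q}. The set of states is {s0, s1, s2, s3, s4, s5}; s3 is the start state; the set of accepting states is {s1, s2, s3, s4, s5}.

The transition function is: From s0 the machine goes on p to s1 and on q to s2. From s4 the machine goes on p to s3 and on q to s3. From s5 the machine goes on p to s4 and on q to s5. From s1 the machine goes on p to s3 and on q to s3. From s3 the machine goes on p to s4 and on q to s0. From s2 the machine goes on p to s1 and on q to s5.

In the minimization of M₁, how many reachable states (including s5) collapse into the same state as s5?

P0 = {s1,s2,s3,s4,s5} | {s0}.
On input q, block {s1,s2,s3,s4,s5} splits into {s1,s2,s4,s5} and {s3}.
On input p, block {s1,s2,s4,s5} splits into {s1,s4} and {s2,s5}.
The partition is now stable with 4 blocks: {s1,s4} | {s0} | {s3} | {s2,s5}.
State s5 belongs to the block {s2,s5}, which has 2 states.

2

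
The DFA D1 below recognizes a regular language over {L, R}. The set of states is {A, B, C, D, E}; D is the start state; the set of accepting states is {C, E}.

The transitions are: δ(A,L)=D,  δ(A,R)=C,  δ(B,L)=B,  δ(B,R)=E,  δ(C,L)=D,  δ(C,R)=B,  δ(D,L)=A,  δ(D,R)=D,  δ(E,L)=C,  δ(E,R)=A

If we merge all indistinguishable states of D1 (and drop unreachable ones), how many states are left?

5

All states are reachable from the start state.
Initial partition by acceptance: {C,E} | {A,B,D}.
Refine {C,E} on symbol L: members go to different blocks, giving {C} and {E}.
Refine {A,B,D} on symbol R: members go to different blocks, giving {A} and {B} and {D}.
No further refinement is possible. Final partition (5 blocks): {C} | {A} | {E} | {B} | {D}.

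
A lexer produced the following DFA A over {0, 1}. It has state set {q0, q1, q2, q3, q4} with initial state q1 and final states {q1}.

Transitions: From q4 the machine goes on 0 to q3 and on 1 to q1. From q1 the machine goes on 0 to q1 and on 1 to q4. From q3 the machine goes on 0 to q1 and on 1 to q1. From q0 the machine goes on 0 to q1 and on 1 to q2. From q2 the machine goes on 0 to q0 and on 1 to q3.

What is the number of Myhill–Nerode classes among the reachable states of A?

3

Reachable states from the start: {q1,q3,q4}. Unreachable: {q0,q2} — drop them.
Start with accepting vs non-accepting: {q1} | {q3,q4}.
Refine {q3,q4} on symbol 0: members go to different blocks, giving {q3} and {q4}.
No further refinement is possible. Final partition (3 blocks): {q1} | {q3} | {q4}.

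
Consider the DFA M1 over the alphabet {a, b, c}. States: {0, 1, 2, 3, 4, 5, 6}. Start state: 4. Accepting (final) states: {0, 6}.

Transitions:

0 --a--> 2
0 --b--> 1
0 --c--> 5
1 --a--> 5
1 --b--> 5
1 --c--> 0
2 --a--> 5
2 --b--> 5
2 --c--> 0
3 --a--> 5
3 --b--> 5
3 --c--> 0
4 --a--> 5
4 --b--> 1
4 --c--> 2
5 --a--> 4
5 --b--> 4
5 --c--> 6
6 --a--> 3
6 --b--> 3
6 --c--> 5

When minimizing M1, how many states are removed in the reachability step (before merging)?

Exploring from 4, all states are eventually visited, so none are unreachable.

0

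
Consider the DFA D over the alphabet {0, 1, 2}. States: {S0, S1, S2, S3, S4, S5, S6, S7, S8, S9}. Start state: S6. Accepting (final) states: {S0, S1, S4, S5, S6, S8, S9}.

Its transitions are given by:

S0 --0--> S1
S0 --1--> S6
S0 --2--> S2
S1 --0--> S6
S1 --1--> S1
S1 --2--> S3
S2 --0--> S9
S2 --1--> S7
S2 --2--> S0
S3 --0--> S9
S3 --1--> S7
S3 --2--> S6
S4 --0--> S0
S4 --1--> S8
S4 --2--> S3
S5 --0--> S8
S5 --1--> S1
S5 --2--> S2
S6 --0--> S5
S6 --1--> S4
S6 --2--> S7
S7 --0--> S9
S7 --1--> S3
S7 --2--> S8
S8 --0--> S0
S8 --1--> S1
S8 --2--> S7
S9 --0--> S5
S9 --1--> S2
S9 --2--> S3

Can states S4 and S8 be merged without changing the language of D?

Yes

P0 = {S0,S1,S4,S5,S6,S8,S9} | {S2,S3,S7}.
On input 1, block {S0,S1,S4,S5,S6,S8,S9} splits into {S0,S1,S4,S5,S6,S8} and {S9}.
Stable partition: {S0,S1,S4,S5,S6,S8} | {S2,S3,S7} | {S9} — 3 equivalence classes.
S4 and S8 lie in the same block of the stable partition, so they are equivalent — no string distinguishes them.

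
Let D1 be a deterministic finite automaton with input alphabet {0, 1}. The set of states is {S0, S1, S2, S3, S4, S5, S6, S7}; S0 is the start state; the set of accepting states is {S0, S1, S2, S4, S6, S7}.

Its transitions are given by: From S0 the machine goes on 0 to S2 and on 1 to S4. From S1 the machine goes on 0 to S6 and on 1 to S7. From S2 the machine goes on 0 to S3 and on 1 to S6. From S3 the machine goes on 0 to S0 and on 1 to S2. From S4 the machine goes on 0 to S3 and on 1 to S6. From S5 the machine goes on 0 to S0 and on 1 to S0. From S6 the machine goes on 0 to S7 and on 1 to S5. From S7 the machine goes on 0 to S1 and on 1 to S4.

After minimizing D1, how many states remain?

All states are reachable from the start state.
P0 = {S0,S1,S2,S4,S6,S7} | {S3,S5}.
Split {S0,S1,S2,S4,S6,S7} by δ(·,0) → {S0,S1,S6,S7} and {S2,S4}.
Refine {S0,S1,S6,S7} on symbol 0: members go to different blocks, giving {S1,S6,S7} and {S0}.
Split {S1,S6,S7} by δ(·,1) → {S1} and {S6} and {S7}.
Split {S3,S5} by δ(·,1) → {S3} and {S5}.
The partition is now stable with 7 blocks: {S1} | {S3} | {S2,S4} | {S0} | {S6} | {S7} | {S5}.

7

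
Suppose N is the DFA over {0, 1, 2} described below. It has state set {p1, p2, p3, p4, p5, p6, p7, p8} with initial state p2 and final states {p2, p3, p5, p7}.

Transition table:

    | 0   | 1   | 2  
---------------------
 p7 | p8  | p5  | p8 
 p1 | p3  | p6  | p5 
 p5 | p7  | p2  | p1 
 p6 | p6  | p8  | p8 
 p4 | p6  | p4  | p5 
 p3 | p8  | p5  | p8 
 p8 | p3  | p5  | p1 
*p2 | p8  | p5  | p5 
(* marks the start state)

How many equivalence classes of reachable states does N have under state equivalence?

6

Reachable states from the start: {p1,p2,p3,p5,p6,p7,p8}. Unreachable: {p4} — drop them.
Start with accepting vs non-accepting: {p2,p3,p5,p7} | {p1,p6,p8}.
Split {p2,p3,p5,p7} by δ(·,0) → {p2,p3,p7} and {p5}.
On input 2, block {p2,p3,p7} splits into {p3,p7} and {p2}.
On input 0, block {p1,p6,p8} splits into {p1,p8} and {p6}.
Refine {p1,p8} on symbol 1: members go to different blocks, giving {p1} and {p8}.
Stable partition: {p3,p7} | {p1} | {p5} | {p2} | {p6} | {p8} — 6 equivalence classes.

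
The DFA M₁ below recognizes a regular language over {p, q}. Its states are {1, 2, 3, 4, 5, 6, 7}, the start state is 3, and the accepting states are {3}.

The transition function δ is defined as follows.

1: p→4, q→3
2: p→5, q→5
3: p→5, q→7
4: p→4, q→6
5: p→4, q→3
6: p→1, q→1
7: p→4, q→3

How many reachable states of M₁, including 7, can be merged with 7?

First remove the unreachable states {2}; 6 states remain.
P0 = {3} | {1,4,5,6,7}.
Split {1,4,5,6,7} by δ(·,q) → {1,5,7} and {4,6}.
Refine {4,6} on symbol p: members go to different blocks, giving {4} and {6}.
No further refinement is possible. Final partition (4 blocks): {3} | {1,5,7} | {4} | {6}.
The equivalence class containing 7 is {1,5,7}, of size 3.

3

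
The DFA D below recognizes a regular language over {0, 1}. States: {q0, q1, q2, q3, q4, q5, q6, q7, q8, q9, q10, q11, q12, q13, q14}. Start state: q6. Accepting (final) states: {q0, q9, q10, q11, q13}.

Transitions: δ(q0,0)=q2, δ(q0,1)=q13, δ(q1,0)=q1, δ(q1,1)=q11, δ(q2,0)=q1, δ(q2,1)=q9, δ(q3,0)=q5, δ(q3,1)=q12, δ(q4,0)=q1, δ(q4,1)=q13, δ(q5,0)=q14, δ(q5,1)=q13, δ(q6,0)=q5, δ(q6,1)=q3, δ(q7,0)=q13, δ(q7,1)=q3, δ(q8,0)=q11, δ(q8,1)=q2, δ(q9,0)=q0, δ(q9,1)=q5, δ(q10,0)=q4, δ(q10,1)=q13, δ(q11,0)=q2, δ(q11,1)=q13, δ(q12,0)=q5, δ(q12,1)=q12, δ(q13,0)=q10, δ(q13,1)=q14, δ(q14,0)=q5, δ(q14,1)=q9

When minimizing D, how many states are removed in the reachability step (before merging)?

No path from q6 leads to q7, q8; the other 13 states are all reachable.

2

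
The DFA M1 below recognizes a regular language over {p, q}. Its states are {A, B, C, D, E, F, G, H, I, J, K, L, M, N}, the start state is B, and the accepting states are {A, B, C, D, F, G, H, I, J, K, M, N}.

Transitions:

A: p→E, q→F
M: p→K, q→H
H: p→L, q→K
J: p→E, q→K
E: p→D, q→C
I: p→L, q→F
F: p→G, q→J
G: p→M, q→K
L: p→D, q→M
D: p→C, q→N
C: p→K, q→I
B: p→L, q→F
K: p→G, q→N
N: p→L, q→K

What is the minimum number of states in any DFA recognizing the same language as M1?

6

States {A} cannot be reached from the start state, so discard them.
Start with accepting vs non-accepting: {B,C,D,F,G,H,I,J,K,M,N} | {E,L}.
Split {B,C,D,F,G,H,I,J,K,M,N} by δ(·,p) → {C,D,F,G,K,M} and {B,H,I,J,N}.
Refine {C,D,F,G,K,M} on symbol q: members go to different blocks, giving {C,D,F,K,M} and {G}.
Refine {C,D,F,K,M} on symbol p: members go to different blocks, giving {C,D,M} and {F,K}.
Split {C,D,M} by δ(·,p) → {C,M} and {D}.
The partition is now stable with 6 blocks: {C,M} | {E,L} | {B,H,I,J,N} | {G} | {F,K} | {D}.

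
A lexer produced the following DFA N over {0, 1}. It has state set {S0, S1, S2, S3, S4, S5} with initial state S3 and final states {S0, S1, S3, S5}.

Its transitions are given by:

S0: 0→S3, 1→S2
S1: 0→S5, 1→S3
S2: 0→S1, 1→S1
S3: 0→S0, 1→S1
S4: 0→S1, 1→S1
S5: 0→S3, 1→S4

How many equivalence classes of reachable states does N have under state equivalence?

Every state is reachable, so we keep all 6.
P0 = {S0,S1,S3,S5} | {S2,S4}.
On input 1, block {S0,S1,S3,S5} splits into {S0,S5} and {S1,S3}.
No further refinement is possible. Final partition (3 blocks): {S0,S5} | {S2,S4} | {S1,S3}.

3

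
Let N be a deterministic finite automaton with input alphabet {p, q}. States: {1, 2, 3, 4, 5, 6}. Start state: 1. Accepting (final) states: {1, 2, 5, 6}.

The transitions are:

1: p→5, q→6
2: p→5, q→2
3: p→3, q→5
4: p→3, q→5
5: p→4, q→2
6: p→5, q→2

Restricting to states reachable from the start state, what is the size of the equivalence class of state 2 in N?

3

Every state is reachable, so we keep all 6.
Start with accepting vs non-accepting: {1,2,5,6} | {3,4}.
Refine {1,2,5,6} on symbol p: members go to different blocks, giving {1,2,6} and {5}.
The partition is now stable with 3 blocks: {1,2,6} | {3,4} | {5}.
State 2 belongs to the block {1,2,6}, which has 3 states.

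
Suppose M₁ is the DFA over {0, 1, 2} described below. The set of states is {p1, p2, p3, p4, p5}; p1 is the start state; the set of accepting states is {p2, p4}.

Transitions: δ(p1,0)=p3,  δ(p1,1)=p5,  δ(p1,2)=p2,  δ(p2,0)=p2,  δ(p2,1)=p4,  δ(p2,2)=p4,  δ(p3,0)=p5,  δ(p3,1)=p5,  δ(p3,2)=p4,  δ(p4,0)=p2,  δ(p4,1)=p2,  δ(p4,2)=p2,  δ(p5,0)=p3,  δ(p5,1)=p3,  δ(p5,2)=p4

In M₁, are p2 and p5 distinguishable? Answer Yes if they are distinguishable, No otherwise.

Initial partition by acceptance: {p2,p4} | {p1,p3,p5}.
No further refinement is possible. Final partition (2 blocks): {p2,p4} | {p1,p3,p5}.
p2 and p5 end up in different blocks, so they are distinguishable. For instance, the string 'ε' is accepted from only p2.

Yes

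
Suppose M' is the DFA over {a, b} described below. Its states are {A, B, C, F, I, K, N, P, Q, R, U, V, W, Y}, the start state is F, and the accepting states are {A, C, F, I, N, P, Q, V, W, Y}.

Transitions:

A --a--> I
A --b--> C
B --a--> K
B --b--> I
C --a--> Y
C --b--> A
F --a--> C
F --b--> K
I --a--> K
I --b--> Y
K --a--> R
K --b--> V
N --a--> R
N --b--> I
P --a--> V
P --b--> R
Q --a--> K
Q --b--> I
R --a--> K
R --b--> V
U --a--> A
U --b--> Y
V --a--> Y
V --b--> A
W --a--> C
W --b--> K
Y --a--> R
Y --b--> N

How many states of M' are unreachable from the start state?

BFS from F reaches {A, C, F, I, K, N, R, V, Y}; the 5 state(s) B, P, Q, U, W are never visited.

5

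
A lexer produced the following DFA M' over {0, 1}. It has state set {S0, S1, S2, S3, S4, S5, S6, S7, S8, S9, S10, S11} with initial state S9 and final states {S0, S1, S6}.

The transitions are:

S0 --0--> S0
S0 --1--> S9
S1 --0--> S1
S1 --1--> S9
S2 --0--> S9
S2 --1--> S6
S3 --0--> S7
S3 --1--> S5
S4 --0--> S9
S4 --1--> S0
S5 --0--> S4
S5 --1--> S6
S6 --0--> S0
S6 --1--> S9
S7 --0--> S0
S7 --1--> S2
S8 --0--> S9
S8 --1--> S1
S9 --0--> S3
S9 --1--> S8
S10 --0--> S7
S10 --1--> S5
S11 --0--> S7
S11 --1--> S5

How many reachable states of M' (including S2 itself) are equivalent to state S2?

3

States {S10,S11} cannot be reached from the start state, so discard them.
P0 = {S0,S1,S6} | {S2,S3,S4,S5,S7,S8,S9}.
Refine {S2,S3,S4,S5,S7,S8,S9} on symbol 0: members go to different blocks, giving {S2,S3,S4,S5,S8,S9} and {S7}.
On input 0, block {S2,S3,S4,S5,S8,S9} splits into {S2,S4,S5,S8,S9} and {S3}.
Split {S2,S4,S5,S8,S9} by δ(·,0) → {S2,S4,S5,S8} and {S9}.
Refine {S2,S4,S5,S8} on symbol 0: members go to different blocks, giving {S2,S4,S8} and {S5}.
No further refinement is possible. Final partition (6 blocks): {S0,S1,S6} | {S2,S4,S8} | {S7} | {S3} | {S9} | {S5}.
State S2 belongs to the block {S2,S4,S8}, which has 3 states.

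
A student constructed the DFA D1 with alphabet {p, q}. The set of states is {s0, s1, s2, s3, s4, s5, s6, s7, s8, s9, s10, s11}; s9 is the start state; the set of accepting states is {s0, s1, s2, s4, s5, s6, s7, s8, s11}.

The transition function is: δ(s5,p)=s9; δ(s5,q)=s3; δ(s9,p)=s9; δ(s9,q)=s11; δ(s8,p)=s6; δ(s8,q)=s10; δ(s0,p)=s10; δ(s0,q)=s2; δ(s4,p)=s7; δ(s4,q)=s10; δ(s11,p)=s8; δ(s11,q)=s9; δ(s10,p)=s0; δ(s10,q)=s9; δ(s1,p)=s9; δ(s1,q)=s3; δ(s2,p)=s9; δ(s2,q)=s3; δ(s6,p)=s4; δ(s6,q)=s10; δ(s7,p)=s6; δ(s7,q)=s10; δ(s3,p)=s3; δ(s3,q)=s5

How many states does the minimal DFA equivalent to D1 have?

7

Reachable states from the start: {s0,s2,s3,s4,s5,s6,s7,s8,s9,s10,s11}. Unreachable: {s1} — drop them.
P0 = {s0,s2,s4,s5,s6,s7,s8,s11} | {s3,s9,s10}.
On input p, block {s0,s2,s4,s5,s6,s7,s8,s11} splits into {s4,s6,s7,s8,s11} and {s0,s2,s5}.
Split {s3,s9,s10} by δ(·,p) → {s3,s9} and {s10}.
Split {s4,s6,s7,s8,s11} by δ(·,q) → {s4,s6,s7,s8} and {s11}.
Split {s3,s9} by δ(·,q) → {s3} and {s9}.
Refine {s0,s2,s5} on symbol p: members go to different blocks, giving {s2,s5} and {s0}.
No further refinement is possible. Final partition (7 blocks): {s4,s6,s7,s8} | {s3} | {s2,s5} | {s10} | {s11} | {s9} | {s0}.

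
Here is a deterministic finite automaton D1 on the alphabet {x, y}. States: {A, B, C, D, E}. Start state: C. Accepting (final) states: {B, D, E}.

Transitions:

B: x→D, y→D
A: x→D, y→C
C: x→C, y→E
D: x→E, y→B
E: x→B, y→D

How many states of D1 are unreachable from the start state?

BFS from C reaches {B, C, D, E}; the 1 state(s) A are never visited.

1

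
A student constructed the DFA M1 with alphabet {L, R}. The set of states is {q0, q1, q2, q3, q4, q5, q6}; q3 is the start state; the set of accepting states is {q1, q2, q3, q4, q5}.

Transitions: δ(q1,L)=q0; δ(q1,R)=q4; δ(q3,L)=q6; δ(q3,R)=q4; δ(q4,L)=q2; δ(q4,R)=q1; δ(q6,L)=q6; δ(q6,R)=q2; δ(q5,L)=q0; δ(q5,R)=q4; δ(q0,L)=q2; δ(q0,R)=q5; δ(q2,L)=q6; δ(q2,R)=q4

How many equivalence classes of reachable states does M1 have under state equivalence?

Every state is reachable, so we keep all 7.
P0 = {q1,q2,q3,q4,q5} | {q0,q6}.
Split {q1,q2,q3,q4,q5} by δ(·,L) → {q1,q2,q3,q5} and {q4}.
Refine {q0,q6} on symbol L: members go to different blocks, giving {q0} and {q6}.
Split {q1,q2,q3,q5} by δ(·,L) → {q1,q5} and {q2,q3}.
Stable partition: {q1,q5} | {q0} | {q4} | {q6} | {q2,q3} — 5 equivalence classes.

5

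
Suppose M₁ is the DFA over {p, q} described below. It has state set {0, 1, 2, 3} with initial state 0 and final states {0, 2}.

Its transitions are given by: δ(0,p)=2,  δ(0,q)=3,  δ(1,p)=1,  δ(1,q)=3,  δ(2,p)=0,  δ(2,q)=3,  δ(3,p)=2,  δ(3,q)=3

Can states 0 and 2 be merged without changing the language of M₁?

Yes

States {1} cannot be reached from the start state, so discard them.
Start with accepting vs non-accepting: {0,2} | {3}.
No further refinement is possible. Final partition (2 blocks): {0,2} | {3}.
0 and 2 lie in the same block of the stable partition, so they are equivalent — no string distinguishes them.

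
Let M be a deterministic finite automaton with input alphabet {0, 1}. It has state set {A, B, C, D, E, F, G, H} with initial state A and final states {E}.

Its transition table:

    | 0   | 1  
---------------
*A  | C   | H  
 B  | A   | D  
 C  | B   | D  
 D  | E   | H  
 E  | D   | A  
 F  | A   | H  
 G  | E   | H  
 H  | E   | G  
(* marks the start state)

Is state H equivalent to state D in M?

States {F} cannot be reached from the start state, so discard them.
Start with accepting vs non-accepting: {E} | {A,B,C,D,G,H}.
Refine {A,B,C,D,G,H} on symbol 0: members go to different blocks, giving {A,B,C} and {D,G,H}.
No further refinement is possible. Final partition (3 blocks): {E} | {A,B,C} | {D,G,H}.
H and D lie in the same block of the stable partition, so they are equivalent — no string distinguishes them.

Yes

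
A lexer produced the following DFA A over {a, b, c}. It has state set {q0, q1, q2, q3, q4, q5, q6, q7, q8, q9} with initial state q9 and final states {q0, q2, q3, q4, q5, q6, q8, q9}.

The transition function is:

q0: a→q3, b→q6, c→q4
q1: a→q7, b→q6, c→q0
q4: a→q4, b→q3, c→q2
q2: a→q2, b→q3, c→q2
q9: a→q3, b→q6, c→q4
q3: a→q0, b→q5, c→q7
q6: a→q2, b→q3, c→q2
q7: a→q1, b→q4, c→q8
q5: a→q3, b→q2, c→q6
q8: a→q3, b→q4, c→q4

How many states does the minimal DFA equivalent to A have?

4

All states are reachable from the start state.
Start with accepting vs non-accepting: {q0,q2,q3,q4,q5,q6,q8,q9} | {q1,q7}.
Split {q0,q2,q3,q4,q5,q6,q8,q9} by δ(·,c) → {q0,q2,q4,q5,q6,q8,q9} and {q3}.
Split {q0,q2,q4,q5,q6,q8,q9} by δ(·,a) → {q0,q5,q8,q9} and {q2,q4,q6}.
Stable partition: {q0,q5,q8,q9} | {q1,q7} | {q3} | {q2,q4,q6} — 4 equivalence classes.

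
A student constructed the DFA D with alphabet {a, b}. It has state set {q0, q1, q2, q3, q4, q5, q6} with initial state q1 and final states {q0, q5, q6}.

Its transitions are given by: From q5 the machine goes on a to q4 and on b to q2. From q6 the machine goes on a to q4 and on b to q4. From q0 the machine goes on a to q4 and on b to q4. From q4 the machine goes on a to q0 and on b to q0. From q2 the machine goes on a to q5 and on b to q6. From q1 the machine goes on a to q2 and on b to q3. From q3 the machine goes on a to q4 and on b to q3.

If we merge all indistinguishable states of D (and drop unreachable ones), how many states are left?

3

All states are reachable from the start state.
Start with accepting vs non-accepting: {q0,q5,q6} | {q1,q2,q3,q4}.
On input a, block {q1,q2,q3,q4} splits into {q1,q3} and {q2,q4}.
No further refinement is possible. Final partition (3 blocks): {q0,q5,q6} | {q1,q3} | {q2,q4}.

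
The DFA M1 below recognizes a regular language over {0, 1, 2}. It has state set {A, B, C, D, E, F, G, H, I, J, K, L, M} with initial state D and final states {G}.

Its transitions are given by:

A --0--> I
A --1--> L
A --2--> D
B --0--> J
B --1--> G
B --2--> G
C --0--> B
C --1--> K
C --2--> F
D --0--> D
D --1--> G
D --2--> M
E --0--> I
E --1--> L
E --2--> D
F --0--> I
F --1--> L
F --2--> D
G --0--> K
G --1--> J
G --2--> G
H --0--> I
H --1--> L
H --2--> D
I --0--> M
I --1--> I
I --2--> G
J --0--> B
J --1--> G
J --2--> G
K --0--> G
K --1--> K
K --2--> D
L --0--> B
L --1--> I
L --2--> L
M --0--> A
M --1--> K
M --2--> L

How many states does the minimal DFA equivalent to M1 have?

Reachable states from the start: {A,B,D,G,I,J,K,L,M}. Unreachable: {C,E,F,H} — drop them.
Start with accepting vs non-accepting: {G} | {A,B,D,I,J,K,L,M}.
On input 0, block {A,B,D,I,J,K,L,M} splits into {A,B,D,I,J,L,M} and {K}.
On input 1, block {A,B,D,I,J,L,M} splits into {A,I,L} and {B,D,J} and {M}.
Refine {A,I,L} on symbol 0: members go to different blocks, giving {A} and {I} and {L}.
Split {B,D,J} by δ(·,2) → {B,J} and {D}.
The partition is now stable with 8 blocks: {G} | {A} | {K} | {B,J} | {M} | {I} | {L} | {D}.

8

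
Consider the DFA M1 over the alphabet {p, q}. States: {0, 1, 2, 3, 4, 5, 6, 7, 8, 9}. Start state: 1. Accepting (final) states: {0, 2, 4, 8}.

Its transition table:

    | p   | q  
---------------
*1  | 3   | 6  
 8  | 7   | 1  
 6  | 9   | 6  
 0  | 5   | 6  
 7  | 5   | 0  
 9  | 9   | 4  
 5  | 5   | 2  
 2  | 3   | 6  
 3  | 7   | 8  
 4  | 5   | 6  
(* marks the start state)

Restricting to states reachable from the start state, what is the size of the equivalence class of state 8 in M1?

4

All states are reachable from the start state.
P0 = {0,2,4,8} | {1,3,5,6,7,9}.
On input q, block {1,3,5,6,7,9} splits into {3,5,7,9} and {1,6}.
Stable partition: {0,2,4,8} | {3,5,7,9} | {1,6} — 3 equivalence classes.
State 8 belongs to the block {0,2,4,8}, which has 4 states.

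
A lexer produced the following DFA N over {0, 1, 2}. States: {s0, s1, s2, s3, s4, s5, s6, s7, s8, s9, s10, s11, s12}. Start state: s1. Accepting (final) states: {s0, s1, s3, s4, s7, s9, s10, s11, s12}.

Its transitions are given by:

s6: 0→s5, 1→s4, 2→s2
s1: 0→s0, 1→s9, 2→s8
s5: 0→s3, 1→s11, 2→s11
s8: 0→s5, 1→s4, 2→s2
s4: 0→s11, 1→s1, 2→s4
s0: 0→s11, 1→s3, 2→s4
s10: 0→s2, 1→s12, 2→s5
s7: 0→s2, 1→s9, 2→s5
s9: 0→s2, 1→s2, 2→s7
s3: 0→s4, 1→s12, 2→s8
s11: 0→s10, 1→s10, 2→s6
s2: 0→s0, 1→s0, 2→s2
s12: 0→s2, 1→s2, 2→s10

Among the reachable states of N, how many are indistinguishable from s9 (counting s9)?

2

P0 = {s0,s1,s3,s4,s7,s9,s10,s11,s12} | {s2,s5,s6,s8}.
Refine {s0,s1,s3,s4,s7,s9,s10,s11,s12} on symbol 0: members go to different blocks, giving {s0,s1,s3,s4,s11} and {s7,s9,s10,s12}.
Refine {s0,s1,s3,s4,s11} on symbol 0: members go to different blocks, giving {s0,s1,s3,s4} and {s11}.
On input 0, block {s0,s1,s3,s4} splits into {s0,s4} and {s1,s3}.
On input 0, block {s2,s5,s6,s8} splits into {s6,s8} and {s2} and {s5}.
Split {s7,s9,s10,s12} by δ(·,1) → {s7,s10} and {s9,s12}.
Stable partition: {s0,s4} | {s6,s8} | {s7,s10} | {s11} | {s1,s3} | {s2} | {s5} | {s9,s12} — 8 equivalence classes.
The equivalence class containing s9 is {s9,s12}, of size 2.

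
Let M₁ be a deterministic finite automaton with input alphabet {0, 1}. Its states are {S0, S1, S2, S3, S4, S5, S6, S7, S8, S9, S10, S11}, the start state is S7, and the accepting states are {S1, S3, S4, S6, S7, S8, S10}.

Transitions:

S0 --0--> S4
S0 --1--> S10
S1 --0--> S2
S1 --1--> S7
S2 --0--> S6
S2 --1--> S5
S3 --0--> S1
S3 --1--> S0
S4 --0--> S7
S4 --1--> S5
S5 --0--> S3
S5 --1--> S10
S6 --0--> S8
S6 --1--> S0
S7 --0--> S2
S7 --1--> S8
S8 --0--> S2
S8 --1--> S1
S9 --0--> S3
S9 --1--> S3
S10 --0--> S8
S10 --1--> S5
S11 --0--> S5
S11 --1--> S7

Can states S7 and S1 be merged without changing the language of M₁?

First remove the unreachable states {S9,S11}; 10 states remain.
Start with accepting vs non-accepting: {S1,S3,S4,S6,S7,S8,S10} | {S0,S2,S5}.
Split {S1,S3,S4,S6,S7,S8,S10} by δ(·,0) → {S3,S4,S6,S10} and {S1,S7,S8}.
Refine {S0,S2,S5} on symbol 1: members go to different blocks, giving {S0,S5} and {S2}.
No further refinement is possible. Final partition (4 blocks): {S3,S4,S6,S10} | {S0,S5} | {S1,S7,S8} | {S2}.
S7 and S1 lie in the same block of the stable partition, so they are equivalent — no string distinguishes them.

Yes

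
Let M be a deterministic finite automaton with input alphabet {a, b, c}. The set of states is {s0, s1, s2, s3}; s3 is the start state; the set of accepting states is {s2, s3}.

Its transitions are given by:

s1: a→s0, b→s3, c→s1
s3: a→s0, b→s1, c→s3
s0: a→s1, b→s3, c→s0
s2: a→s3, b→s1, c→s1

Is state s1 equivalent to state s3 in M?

No

Reachable states from the start: {s0,s1,s3}. Unreachable: {s2} — drop them.
P0 = {s3} | {s0,s1}.
Stable partition: {s3} | {s0,s1} — 2 equivalence classes.
s1 and s3 end up in different blocks, so they are distinguishable. For instance, the string 'ε' is accepted from only s3.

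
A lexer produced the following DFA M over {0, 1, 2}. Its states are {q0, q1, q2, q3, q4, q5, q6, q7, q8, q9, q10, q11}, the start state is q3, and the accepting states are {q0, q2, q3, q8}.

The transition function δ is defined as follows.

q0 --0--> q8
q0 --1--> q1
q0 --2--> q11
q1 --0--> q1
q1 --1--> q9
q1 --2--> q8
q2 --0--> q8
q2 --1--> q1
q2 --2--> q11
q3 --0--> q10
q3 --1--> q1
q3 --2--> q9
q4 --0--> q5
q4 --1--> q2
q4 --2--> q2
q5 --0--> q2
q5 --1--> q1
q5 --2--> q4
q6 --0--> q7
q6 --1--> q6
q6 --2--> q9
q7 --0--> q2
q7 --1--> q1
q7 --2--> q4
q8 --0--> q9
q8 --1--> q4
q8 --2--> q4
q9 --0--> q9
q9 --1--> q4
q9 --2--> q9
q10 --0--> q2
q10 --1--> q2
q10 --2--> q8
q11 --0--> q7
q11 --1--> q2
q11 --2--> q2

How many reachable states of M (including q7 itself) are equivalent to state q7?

First remove the unreachable states {q0,q6}; 10 states remain.
Start with accepting vs non-accepting: {q2,q3,q8} | {q1,q4,q5,q7,q9,q10,q11}.
On input 0, block {q2,q3,q8} splits into {q3,q8} and {q2}.
On input 0, block {q1,q4,q5,q7,q9,q10,q11} splits into {q1,q4,q9,q11} and {q5,q7,q10}.
Split {q3,q8} by δ(·,0) → {q3} and {q8}.
On input 0, block {q1,q4,q9,q11} splits into {q1,q9} and {q4,q11}.
Refine {q1,q9} on symbol 1: members go to different blocks, giving {q1} and {q9}.
Split {q5,q7,q10} by δ(·,1) → {q5,q7} and {q10}.
Stable partition: {q3} | {q1} | {q2} | {q5,q7} | {q8} | {q4,q11} | {q9} | {q10} — 8 equivalence classes.
The equivalence class containing q7 is {q5,q7}, of size 2.

2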